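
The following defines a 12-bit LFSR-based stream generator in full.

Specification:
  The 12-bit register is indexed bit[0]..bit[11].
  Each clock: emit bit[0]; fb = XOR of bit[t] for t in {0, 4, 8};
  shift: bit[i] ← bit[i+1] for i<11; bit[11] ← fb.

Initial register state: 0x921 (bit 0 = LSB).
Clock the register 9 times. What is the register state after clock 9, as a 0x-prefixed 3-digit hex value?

0x0D4

reg_0 = 0x921
clock 1: out=1, reg = 0x490
clock 2: out=0, reg = 0xA48
clock 3: out=0, reg = 0x524
clock 4: out=0, reg = 0xA92
clock 5: out=0, reg = 0xD49
clock 6: out=1, reg = 0x6A4
clock 7: out=0, reg = 0x352
clock 8: out=0, reg = 0x1A9
clock 9: out=1, reg = 0x0D4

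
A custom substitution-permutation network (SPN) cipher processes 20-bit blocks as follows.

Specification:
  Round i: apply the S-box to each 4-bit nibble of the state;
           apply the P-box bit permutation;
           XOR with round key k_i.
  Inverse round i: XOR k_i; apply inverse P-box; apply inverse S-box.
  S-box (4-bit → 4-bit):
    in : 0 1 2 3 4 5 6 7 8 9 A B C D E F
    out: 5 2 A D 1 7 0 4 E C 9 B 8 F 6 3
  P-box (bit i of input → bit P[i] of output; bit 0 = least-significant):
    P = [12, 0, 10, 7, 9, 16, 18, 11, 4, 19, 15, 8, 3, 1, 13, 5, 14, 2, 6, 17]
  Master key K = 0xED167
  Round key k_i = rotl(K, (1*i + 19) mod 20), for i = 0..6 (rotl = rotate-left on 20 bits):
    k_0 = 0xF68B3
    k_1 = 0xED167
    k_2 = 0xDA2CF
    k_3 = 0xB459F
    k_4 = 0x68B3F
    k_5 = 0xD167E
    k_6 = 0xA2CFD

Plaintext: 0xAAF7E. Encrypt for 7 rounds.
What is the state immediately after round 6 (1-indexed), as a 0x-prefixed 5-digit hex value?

s_0 = plaintext = 0xAAF7E
s_1 = Round(s_0, k_0) = 0x12C8A
s_2 = Round(s_1, k_1) = 0xBC8C1
s_3 = Round(s_2, k_2) = 0x76BEA
s_4 = Round(s_3, k_3) = 0x6544F
s_5 = Round(s_4, k_4) = 0x6B924
s_6 = Round(s_5, k_5) = 0xC8F54
s_7 = Round(s_6, k_6) = 0x51ECF

0xC8F54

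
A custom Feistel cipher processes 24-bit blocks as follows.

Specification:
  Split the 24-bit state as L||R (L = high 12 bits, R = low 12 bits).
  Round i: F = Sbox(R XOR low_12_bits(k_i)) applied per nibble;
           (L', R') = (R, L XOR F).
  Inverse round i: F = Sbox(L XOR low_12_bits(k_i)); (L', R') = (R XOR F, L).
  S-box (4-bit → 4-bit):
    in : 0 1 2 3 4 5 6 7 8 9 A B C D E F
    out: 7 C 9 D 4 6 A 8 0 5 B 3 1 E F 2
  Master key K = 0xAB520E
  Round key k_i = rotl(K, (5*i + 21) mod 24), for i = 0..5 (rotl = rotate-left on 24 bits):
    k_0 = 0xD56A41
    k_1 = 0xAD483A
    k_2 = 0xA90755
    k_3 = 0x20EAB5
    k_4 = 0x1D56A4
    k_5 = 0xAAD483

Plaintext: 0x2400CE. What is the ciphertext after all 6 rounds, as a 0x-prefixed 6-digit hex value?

s_0 = plaintext = 0x2400CE
s_1 = Round(s_0, k_0) = 0x0CE942
s_2 = Round(s_1, k_1) = 0x942C4E
s_3 = Round(s_2, k_2) = 0xC4EA81
s_4 = Round(s_3, k_3) = 0xA81B9A
s_5 = Round(s_4, k_4) = 0xB9A45E
s_6 = Round(s_5, k_5) = 0x45EC74

0x45EC74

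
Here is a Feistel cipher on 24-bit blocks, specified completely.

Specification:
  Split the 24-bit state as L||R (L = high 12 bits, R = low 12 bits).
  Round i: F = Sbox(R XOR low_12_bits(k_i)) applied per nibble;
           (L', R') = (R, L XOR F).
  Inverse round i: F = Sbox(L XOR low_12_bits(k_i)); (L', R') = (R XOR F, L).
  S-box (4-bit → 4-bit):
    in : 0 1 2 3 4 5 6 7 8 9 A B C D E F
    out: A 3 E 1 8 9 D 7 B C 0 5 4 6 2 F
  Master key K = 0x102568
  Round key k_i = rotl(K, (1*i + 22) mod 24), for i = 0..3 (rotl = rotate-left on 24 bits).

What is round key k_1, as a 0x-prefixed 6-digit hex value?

0x0812B4

K = 0x102568
k_0 = rotl(K, (1*0+22) mod 24) = rotl(K, 22) = 0x04095A
k_1 = rotl(K, (1*1+22) mod 24) = rotl(K, 23) = 0x0812B4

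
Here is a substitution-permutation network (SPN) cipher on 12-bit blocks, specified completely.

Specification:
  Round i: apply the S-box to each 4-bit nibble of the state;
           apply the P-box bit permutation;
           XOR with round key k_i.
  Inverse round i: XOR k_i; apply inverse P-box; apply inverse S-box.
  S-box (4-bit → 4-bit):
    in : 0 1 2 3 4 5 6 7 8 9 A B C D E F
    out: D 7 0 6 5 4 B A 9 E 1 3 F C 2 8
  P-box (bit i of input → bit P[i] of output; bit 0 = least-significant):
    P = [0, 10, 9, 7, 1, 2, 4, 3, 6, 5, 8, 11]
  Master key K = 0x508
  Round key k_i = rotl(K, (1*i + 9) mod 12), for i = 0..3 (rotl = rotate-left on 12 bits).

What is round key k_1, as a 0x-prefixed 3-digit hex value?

0x142

K = 0x508
k_0 = rotl(K, (1*0+9) mod 12) = rotl(K, 9) = 0x0A1
k_1 = rotl(K, (1*1+9) mod 12) = rotl(K, 10) = 0x142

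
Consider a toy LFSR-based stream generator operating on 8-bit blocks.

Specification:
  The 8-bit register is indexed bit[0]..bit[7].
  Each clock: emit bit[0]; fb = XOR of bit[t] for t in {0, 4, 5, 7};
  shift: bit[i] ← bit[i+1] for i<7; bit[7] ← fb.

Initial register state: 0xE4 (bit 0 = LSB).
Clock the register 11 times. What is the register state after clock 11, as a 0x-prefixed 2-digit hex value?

0xF0

reg_0 = 0xE4
clock 1: out=0, reg = 0x72
clock 2: out=0, reg = 0x39
clock 3: out=1, reg = 0x9C
clock 4: out=0, reg = 0x4E
clock 5: out=0, reg = 0x27
clock 6: out=1, reg = 0x13
clock 7: out=1, reg = 0x09
clock 8: out=1, reg = 0x84
clock 9: out=0, reg = 0xC2
clock 10: out=0, reg = 0xE1
clock 11: out=1, reg = 0xF0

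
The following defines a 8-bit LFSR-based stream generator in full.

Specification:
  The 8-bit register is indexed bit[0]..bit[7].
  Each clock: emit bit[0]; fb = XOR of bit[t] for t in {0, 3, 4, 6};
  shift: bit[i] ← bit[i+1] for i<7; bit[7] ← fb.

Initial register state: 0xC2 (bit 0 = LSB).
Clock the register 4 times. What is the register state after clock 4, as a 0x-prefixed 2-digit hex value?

0x1C

reg_0 = 0xC2
clock 1: out=0, reg = 0xE1
clock 2: out=1, reg = 0x70
clock 3: out=0, reg = 0x38
clock 4: out=0, reg = 0x1C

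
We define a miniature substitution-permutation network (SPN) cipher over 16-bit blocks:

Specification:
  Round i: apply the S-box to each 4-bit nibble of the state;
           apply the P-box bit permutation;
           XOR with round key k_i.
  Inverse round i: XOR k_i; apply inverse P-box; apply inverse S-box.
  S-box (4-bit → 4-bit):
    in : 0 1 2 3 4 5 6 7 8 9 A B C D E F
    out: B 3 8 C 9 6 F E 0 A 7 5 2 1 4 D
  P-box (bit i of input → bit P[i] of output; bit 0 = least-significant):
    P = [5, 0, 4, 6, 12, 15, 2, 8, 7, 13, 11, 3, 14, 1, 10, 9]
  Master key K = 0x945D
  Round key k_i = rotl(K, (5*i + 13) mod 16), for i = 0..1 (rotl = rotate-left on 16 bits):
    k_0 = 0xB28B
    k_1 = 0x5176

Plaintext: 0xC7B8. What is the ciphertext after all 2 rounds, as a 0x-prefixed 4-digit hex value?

0x79E7

s_0 = plaintext = 0xC7B8
s_1 = Round(s_0, k_0) = 0x8A85
s_2 = Round(s_1, k_1) = 0x79E7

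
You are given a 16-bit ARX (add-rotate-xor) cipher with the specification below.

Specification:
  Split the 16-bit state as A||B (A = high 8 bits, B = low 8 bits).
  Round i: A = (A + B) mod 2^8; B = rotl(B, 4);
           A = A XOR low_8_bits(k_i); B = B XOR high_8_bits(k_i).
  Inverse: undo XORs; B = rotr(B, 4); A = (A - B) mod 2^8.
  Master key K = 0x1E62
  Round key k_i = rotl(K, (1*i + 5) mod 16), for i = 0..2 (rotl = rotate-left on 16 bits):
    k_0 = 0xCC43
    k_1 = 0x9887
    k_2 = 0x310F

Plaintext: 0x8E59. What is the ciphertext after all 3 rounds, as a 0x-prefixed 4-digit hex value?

0x88E1

s_0 = plaintext = 0x8E59
s_1 = Round(s_0, k_0) = 0xA459
s_2 = Round(s_1, k_1) = 0x7A0D
s_3 = Round(s_2, k_2) = 0x88E1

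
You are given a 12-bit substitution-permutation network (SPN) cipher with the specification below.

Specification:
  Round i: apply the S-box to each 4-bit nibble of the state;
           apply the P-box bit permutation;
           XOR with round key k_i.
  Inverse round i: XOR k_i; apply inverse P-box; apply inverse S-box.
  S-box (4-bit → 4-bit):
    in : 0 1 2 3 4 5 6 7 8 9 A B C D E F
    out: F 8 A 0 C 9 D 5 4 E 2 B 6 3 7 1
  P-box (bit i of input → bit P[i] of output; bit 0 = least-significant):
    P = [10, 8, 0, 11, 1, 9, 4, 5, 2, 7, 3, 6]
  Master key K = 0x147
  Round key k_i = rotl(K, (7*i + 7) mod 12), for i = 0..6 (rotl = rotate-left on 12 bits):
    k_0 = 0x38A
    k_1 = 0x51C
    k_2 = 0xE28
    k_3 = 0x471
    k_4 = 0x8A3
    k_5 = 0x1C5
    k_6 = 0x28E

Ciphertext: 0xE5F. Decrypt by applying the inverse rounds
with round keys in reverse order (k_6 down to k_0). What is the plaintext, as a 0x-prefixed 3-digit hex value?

s_0 = ciphertext = 0xE5F
s_1 = InvRound(s_0, k_6) = 0x286
s_2 = InvRound(s_1, k_5) = 0x1DC
s_3 = InvRound(s_2, k_4) = 0x669
s_4 = InvRound(s_3, k_3) = 0x8C3
s_5 = InvRound(s_4, k_2) = 0x9B7
s_6 = InvRound(s_5, k_1) = 0xC56
s_7 = InvRound(s_6, k_0) = 0x0CB

0x0CB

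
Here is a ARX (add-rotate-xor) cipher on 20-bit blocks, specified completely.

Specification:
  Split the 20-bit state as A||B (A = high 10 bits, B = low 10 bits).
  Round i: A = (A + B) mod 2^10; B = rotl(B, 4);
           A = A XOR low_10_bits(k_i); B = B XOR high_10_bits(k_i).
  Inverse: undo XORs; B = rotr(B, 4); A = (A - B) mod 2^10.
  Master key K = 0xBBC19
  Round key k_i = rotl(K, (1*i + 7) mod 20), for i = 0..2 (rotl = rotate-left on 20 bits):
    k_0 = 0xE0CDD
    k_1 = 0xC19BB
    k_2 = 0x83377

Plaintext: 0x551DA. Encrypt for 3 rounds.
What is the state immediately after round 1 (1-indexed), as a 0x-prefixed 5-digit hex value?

0xFCE24

s_0 = plaintext = 0x551DA
s_1 = Round(s_0, k_0) = 0xFCE24
s_2 = Round(s_1, k_1) = 0xEB14E
s_3 = Round(s_2, k_2) = 0xE36E9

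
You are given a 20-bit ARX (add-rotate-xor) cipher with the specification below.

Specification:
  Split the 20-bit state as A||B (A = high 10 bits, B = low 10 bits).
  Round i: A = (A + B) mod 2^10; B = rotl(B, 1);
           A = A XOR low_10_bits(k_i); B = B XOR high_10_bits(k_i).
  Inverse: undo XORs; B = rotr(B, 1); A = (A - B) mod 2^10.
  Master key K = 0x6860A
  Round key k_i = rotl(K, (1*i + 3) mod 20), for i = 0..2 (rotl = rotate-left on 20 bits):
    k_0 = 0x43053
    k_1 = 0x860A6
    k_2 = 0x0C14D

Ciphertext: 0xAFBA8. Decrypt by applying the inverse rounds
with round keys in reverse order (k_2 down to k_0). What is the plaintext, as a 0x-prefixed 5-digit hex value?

0x14473

s_0 = ciphertext = 0xAFBA8
s_1 = InvRound(s_0, k_2) = 0x89DCC
s_2 = InvRound(s_1, k_1) = 0x25DEA
s_3 = InvRound(s_2, k_0) = 0x14473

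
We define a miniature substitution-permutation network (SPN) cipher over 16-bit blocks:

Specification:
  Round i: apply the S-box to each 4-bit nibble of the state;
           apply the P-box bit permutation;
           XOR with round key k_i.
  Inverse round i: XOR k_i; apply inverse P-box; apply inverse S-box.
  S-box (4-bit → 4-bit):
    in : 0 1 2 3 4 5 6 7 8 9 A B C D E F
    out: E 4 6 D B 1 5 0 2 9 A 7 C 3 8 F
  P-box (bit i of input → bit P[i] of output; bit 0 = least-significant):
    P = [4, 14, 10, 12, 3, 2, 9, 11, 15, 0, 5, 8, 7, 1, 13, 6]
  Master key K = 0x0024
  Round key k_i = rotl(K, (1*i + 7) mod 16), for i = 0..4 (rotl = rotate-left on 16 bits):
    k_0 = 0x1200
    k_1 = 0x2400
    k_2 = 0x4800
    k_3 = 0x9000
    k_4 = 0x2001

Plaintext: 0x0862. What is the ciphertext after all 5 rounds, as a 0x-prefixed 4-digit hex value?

0xE7D6

s_0 = plaintext = 0x0862
s_1 = Round(s_0, k_0) = 0x744B
s_2 = Round(s_1, k_1) = 0xE91D
s_3 = Round(s_2, k_2) = 0x8B50
s_4 = Round(s_3, k_3) = 0x442B
s_5 = Round(s_4, k_4) = 0xE7D6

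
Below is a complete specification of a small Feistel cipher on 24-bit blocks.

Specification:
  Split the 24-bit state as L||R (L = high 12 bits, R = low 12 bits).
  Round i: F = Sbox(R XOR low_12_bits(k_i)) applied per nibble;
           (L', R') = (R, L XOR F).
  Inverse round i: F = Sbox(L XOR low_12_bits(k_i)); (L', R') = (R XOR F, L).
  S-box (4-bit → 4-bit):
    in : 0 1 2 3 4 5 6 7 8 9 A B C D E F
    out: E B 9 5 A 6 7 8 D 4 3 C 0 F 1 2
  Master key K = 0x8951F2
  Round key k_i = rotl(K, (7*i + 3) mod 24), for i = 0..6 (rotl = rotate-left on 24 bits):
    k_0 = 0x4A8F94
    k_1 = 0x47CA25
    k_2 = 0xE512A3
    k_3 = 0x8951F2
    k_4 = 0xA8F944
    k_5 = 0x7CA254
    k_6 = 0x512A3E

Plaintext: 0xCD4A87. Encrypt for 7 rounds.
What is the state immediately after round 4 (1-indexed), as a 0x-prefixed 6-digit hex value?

0xDB0484

s_0 = plaintext = 0xCD4A87
s_1 = Round(s_0, k_0) = 0xA87A61
s_2 = Round(s_1, k_1) = 0xA6142D
s_3 = Round(s_2, k_2) = 0x42DDB0
s_4 = Round(s_3, k_3) = 0xDB0484
s_5 = Round(s_4, k_4) = 0x4842BE
s_6 = Round(s_5, k_5) = 0x2BEA97
s_7 = Round(s_6, k_6) = 0xA97C8A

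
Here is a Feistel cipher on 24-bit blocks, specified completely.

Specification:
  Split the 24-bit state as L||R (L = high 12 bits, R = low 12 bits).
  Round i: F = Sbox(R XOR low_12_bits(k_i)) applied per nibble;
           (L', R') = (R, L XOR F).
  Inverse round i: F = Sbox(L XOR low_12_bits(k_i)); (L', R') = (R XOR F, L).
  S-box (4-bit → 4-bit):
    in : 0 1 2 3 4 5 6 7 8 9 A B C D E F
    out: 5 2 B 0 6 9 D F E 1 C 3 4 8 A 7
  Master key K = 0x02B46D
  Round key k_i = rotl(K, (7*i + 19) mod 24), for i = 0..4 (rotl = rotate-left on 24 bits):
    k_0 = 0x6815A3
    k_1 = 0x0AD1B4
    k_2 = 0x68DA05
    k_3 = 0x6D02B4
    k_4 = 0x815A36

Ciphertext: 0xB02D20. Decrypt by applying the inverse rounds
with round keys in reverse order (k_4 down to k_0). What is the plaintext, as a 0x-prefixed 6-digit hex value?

s_0 = ciphertext = 0xB02D20
s_1 = InvRound(s_0, k_4) = 0xF26B02
s_2 = InvRound(s_1, k_3) = 0x319F26
s_3 = InvRound(s_2, k_2) = 0xE02319
s_4 = InvRound(s_3, k_1) = 0x424E02
s_5 = InvRound(s_4, k_0) = 0xCED424

0xCED424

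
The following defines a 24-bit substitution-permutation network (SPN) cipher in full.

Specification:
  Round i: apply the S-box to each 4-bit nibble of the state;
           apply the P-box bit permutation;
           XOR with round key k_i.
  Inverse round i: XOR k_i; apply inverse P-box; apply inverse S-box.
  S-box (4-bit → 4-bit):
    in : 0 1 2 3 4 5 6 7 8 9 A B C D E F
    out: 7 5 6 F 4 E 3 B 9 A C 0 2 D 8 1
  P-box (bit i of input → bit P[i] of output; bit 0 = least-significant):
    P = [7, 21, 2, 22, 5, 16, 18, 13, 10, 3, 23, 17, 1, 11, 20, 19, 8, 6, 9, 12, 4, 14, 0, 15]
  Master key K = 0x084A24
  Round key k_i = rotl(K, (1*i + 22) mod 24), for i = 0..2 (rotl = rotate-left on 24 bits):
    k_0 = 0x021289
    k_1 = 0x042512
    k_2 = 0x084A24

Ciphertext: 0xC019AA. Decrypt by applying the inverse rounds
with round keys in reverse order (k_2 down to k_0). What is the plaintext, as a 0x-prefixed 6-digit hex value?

0x85BA60

s_0 = ciphertext = 0xC019AA
s_1 = InvRound(s_0, k_2) = 0xCD82BD
s_2 = InvRound(s_1, k_1) = 0xA1807D
s_3 = InvRound(s_2, k_0) = 0x85BA60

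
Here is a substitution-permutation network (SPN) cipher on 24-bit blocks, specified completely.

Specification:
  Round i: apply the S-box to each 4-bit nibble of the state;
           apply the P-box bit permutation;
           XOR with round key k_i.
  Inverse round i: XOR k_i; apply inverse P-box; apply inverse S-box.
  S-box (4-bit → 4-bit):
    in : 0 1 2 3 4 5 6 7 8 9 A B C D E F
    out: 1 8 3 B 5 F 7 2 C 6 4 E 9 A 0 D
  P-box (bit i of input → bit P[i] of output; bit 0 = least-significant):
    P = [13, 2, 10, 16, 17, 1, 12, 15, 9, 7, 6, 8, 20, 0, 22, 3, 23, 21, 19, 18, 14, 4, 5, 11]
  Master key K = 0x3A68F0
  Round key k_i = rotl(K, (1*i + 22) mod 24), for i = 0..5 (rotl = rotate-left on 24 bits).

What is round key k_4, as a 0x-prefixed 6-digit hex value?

K = 0x3A68F0
k_0 = rotl(K, (1*0+22) mod 24) = rotl(K, 22) = 0x0E9A3C
k_1 = rotl(K, (1*1+22) mod 24) = rotl(K, 23) = 0x1D3478
k_2 = rotl(K, (1*2+22) mod 24) = rotl(K, 0) = 0x3A68F0
k_3 = rotl(K, (1*3+22) mod 24) = rotl(K, 1) = 0x74D1E0
k_4 = rotl(K, (1*4+22) mod 24) = rotl(K, 2) = 0xE9A3C0

0xE9A3C0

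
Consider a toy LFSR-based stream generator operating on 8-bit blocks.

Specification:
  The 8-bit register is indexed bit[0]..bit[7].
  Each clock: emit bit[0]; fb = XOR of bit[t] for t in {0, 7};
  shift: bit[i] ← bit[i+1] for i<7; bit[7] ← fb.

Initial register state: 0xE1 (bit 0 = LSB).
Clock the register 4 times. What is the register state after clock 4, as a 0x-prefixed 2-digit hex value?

0x0E

reg_0 = 0xE1
clock 1: out=1, reg = 0x70
clock 2: out=0, reg = 0x38
clock 3: out=0, reg = 0x1C
clock 4: out=0, reg = 0x0E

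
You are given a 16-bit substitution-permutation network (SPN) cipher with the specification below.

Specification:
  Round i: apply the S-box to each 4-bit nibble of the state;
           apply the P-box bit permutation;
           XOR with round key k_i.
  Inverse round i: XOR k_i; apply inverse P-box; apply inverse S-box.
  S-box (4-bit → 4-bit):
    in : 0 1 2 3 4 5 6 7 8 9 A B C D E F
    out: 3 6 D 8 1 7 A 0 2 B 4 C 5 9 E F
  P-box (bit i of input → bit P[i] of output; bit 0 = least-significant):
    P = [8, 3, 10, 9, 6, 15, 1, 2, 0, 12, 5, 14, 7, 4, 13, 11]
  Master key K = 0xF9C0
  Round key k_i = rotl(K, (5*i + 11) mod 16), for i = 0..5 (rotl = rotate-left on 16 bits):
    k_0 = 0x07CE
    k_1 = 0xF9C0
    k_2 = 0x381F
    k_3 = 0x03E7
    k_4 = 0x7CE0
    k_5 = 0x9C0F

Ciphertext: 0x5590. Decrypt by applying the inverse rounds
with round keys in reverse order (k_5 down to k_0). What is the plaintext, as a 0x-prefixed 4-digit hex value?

0x43C9

s_0 = ciphertext = 0x5590
s_1 = InvRound(s_0, k_5) = 0x9DE0
s_2 = InvRound(s_1, k_4) = 0xA384
s_3 = InvRound(s_2, k_3) = 0xAC57
s_4 = InvRound(s_3, k_2) = 0x7801
s_5 = InvRound(s_4, k_1) = 0x4404
s_6 = InvRound(s_5, k_0) = 0x43C9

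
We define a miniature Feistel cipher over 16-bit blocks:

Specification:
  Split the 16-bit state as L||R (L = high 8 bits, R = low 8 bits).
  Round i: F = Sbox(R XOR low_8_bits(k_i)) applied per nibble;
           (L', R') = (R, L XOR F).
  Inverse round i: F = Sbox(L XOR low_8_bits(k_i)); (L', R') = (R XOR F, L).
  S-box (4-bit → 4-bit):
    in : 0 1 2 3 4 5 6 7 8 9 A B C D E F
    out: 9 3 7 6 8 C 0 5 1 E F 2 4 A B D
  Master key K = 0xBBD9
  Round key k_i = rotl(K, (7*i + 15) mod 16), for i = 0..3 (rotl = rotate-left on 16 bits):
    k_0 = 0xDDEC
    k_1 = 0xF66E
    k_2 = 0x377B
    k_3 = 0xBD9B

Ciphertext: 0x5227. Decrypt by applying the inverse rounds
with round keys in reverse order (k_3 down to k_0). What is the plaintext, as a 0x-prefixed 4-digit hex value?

s_0 = ciphertext = 0x5227
s_1 = InvRound(s_0, k_3) = 0x6952
s_2 = InvRound(s_1, k_2) = 0x6569
s_3 = InvRound(s_2, k_1) = 0xFB65
s_4 = InvRound(s_3, k_0) = 0x50FB

0x50FB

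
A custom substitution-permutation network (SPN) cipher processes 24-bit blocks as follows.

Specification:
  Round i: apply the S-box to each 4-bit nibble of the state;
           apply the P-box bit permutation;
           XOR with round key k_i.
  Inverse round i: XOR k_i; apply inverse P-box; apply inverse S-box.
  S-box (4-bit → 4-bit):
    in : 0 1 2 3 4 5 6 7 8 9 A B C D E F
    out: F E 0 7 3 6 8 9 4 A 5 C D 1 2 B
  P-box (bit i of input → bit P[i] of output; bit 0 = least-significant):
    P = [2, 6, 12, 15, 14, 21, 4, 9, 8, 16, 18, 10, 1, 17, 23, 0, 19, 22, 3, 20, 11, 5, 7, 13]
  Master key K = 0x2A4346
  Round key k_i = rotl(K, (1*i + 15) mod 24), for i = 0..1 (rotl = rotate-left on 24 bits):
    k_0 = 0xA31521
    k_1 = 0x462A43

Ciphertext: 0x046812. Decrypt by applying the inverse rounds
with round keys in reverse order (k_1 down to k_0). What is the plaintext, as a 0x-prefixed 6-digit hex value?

s_0 = ciphertext = 0x046812
s_1 = InvRound(s_0, k_1) = 0x2E92CE
s_2 = InvRound(s_1, k_0) = 0x5AC06F

0x5AC06F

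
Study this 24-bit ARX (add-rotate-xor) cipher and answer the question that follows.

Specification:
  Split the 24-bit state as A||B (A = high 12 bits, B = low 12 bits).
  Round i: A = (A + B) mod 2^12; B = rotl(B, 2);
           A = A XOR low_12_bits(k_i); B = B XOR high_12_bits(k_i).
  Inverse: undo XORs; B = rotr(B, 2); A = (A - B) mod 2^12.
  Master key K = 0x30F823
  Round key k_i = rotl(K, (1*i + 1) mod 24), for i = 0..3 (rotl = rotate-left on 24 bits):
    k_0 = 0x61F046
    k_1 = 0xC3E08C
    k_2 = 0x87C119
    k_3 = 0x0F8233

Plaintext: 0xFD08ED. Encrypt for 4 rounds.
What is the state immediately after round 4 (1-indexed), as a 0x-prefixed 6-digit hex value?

s_0 = plaintext = 0xFD08ED
s_1 = Round(s_0, k_0) = 0x8FB5A9
s_2 = Round(s_1, k_1) = 0xE28A9B
s_3 = Round(s_2, k_2) = 0x9DA212
s_4 = Round(s_3, k_3) = 0x9DF8B0

0x9DF8B0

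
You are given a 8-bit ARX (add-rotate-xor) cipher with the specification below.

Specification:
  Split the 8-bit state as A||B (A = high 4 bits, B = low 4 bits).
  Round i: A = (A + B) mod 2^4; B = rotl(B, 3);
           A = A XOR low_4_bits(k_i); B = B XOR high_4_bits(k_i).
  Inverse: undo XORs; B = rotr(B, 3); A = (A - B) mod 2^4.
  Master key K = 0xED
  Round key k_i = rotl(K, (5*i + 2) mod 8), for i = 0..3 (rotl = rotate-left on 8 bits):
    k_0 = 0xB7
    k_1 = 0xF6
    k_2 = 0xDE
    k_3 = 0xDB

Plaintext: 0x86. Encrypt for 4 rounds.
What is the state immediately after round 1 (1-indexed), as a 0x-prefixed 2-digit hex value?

s_0 = plaintext = 0x86
s_1 = Round(s_0, k_0) = 0x98
s_2 = Round(s_1, k_1) = 0x7B
s_3 = Round(s_2, k_2) = 0xC0
s_4 = Round(s_3, k_3) = 0x7D

0x98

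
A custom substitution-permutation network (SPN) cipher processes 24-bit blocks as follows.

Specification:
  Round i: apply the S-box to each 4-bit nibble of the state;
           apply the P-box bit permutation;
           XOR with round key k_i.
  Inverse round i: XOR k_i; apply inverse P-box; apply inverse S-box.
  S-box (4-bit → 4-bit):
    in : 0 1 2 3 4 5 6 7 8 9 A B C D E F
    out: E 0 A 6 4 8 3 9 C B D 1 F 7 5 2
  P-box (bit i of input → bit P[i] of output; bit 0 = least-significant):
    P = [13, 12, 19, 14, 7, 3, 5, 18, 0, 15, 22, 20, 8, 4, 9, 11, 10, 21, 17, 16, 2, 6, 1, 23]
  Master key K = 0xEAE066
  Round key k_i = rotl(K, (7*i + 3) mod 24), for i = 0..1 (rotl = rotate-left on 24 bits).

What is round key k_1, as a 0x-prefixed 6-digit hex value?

K = 0xEAE066
k_0 = rotl(K, (7*0+3) mod 24) = rotl(K, 3) = 0x570337
k_1 = rotl(K, (7*1+3) mod 24) = rotl(K, 10) = 0x819BAB

0x819BAB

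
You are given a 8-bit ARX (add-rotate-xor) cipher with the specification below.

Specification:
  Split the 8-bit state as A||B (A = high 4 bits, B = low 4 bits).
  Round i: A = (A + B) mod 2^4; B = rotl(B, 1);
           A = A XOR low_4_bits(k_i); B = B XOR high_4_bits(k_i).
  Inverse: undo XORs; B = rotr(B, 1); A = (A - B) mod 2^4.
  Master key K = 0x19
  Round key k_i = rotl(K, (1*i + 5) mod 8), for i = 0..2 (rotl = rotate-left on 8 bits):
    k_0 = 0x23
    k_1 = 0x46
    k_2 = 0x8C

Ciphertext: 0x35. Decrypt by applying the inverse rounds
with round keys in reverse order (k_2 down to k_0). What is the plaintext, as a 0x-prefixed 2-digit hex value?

s_0 = ciphertext = 0x35
s_1 = InvRound(s_0, k_2) = 0x1E
s_2 = InvRound(s_1, k_1) = 0x25
s_3 = InvRound(s_2, k_0) = 0x6B

0x6B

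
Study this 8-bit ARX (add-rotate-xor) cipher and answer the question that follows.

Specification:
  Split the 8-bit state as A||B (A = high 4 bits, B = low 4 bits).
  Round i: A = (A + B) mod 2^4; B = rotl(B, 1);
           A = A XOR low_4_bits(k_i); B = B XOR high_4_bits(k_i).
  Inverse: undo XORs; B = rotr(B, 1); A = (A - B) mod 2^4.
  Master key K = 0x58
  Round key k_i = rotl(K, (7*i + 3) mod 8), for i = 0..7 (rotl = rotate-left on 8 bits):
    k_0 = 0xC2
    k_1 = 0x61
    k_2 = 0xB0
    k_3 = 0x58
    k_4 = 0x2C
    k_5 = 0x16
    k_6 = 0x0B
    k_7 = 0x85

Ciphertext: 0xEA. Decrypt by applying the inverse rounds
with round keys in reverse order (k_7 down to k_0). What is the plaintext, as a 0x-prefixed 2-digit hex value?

s_0 = ciphertext = 0xEA
s_1 = InvRound(s_0, k_7) = 0xA1
s_2 = InvRound(s_1, k_6) = 0x98
s_3 = InvRound(s_2, k_5) = 0x3C
s_4 = InvRound(s_3, k_4) = 0x87
s_5 = InvRound(s_4, k_3) = 0xF1
s_6 = InvRound(s_5, k_2) = 0xA5
s_7 = InvRound(s_6, k_1) = 0x29
s_8 = InvRound(s_7, k_0) = 0x6A

0x6A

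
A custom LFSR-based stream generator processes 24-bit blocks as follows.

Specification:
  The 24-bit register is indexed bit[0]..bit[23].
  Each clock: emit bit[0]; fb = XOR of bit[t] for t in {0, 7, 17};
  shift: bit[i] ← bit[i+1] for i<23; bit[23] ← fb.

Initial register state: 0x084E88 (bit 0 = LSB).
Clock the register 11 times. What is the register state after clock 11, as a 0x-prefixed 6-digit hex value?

reg_0 = 0x084E88
clock 1: out=0, reg = 0x842744
clock 2: out=0, reg = 0x4213A2
clock 3: out=0, reg = 0x2109D1
clock 4: out=1, reg = 0x1084E8
clock 5: out=0, reg = 0x884274
clock 6: out=0, reg = 0x44213A
clock 7: out=0, reg = 0x22109D
clock 8: out=1, reg = 0x91084E
clock 9: out=0, reg = 0x488427
clock 10: out=1, reg = 0xA44213
clock 11: out=1, reg = 0xD22109

0xD22109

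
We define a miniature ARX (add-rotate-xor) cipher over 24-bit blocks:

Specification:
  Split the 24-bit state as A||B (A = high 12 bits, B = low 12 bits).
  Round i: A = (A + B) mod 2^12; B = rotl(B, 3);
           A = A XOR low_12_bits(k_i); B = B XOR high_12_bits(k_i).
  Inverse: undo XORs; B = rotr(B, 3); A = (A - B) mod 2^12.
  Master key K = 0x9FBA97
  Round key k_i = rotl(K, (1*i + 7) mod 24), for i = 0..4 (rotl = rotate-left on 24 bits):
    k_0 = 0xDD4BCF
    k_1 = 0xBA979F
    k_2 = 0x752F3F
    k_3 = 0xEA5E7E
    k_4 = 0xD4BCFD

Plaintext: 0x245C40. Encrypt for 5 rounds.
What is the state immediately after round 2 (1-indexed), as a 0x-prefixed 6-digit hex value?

0x28353E

s_0 = plaintext = 0x245C40
s_1 = Round(s_0, k_0) = 0x54AFD2
s_2 = Round(s_1, k_1) = 0x28353E
s_3 = Round(s_2, k_2) = 0x8FEEA0
s_4 = Round(s_3, k_3) = 0x9E0BA2
s_5 = Round(s_4, k_4) = 0x97F05E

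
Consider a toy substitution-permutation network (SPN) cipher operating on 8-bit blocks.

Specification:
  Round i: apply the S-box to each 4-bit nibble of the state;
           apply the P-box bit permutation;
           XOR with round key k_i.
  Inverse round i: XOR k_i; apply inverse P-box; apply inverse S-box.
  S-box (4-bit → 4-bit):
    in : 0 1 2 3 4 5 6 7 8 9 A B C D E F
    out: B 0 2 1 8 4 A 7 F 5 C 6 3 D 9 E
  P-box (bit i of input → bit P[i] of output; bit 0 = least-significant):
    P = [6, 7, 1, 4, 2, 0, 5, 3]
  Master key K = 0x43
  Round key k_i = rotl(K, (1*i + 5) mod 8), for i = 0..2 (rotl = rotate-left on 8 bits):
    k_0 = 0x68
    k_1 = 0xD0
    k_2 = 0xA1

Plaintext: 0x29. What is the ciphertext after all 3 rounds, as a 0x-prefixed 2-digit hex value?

s_0 = plaintext = 0x29
s_1 = Round(s_0, k_0) = 0x2B
s_2 = Round(s_1, k_1) = 0x53
s_3 = Round(s_2, k_2) = 0xC1

0xC1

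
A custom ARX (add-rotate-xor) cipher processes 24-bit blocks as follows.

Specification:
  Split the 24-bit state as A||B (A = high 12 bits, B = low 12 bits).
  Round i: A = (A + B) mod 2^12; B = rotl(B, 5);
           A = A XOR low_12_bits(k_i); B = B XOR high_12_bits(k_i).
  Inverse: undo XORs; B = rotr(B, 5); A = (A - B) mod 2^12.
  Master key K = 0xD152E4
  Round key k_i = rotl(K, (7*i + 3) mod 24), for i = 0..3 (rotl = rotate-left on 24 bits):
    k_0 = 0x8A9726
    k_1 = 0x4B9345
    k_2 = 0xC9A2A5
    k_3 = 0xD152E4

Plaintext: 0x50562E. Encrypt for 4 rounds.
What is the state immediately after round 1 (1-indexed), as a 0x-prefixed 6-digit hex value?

0xC15D65

s_0 = plaintext = 0x50562E
s_1 = Round(s_0, k_0) = 0xC15D65
s_2 = Round(s_1, k_1) = 0xA3F803
s_3 = Round(s_2, k_2) = 0x0E7CEA
s_4 = Round(s_3, k_3) = 0xF3504C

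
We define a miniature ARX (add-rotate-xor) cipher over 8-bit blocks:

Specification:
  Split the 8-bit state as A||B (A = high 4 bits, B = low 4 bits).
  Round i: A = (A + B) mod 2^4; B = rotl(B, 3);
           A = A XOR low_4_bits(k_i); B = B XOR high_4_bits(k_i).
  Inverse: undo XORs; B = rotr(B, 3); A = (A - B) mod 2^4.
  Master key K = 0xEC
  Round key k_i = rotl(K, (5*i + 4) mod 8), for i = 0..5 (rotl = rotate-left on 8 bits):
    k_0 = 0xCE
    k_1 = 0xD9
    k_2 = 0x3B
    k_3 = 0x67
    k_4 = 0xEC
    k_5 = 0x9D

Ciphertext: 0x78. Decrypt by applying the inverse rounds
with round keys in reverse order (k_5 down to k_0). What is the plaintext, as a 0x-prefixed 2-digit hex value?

0xA8

s_0 = ciphertext = 0x78
s_1 = InvRound(s_0, k_5) = 0x82
s_2 = InvRound(s_1, k_4) = 0xB9
s_3 = InvRound(s_2, k_3) = 0xDF
s_4 = InvRound(s_3, k_2) = 0xD9
s_5 = InvRound(s_4, k_1) = 0xC8
s_6 = InvRound(s_5, k_0) = 0xA8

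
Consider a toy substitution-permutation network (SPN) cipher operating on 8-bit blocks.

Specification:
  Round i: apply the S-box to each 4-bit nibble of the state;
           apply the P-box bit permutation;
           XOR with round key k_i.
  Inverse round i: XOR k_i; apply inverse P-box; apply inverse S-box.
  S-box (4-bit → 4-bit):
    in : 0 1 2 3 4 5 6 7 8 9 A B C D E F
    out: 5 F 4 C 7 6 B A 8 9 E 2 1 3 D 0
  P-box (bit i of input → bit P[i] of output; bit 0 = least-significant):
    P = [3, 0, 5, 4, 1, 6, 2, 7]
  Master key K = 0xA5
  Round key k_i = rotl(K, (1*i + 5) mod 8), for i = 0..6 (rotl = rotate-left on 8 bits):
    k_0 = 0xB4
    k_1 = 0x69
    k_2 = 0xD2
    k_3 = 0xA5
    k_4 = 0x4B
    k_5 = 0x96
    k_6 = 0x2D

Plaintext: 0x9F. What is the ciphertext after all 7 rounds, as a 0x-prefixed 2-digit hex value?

0x6A

s_0 = plaintext = 0x9F
s_1 = Round(s_0, k_0) = 0x36
s_2 = Round(s_1, k_1) = 0xF4
s_3 = Round(s_2, k_2) = 0xFB
s_4 = Round(s_3, k_3) = 0xA4
s_5 = Round(s_4, k_4) = 0xA6
s_6 = Round(s_5, k_5) = 0x4B
s_7 = Round(s_6, k_6) = 0x6A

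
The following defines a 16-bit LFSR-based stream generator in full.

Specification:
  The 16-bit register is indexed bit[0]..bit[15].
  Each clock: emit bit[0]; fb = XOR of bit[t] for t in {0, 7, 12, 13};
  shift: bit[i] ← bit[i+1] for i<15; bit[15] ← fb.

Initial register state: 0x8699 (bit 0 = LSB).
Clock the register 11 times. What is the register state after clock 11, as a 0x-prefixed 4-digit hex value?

reg_0 = 0x8699
clock 1: out=1, reg = 0x434C
clock 2: out=0, reg = 0x21A6
clock 3: out=0, reg = 0x10D3
clock 4: out=1, reg = 0x8869
clock 5: out=1, reg = 0xC434
clock 6: out=0, reg = 0x621A
clock 7: out=0, reg = 0xB10D
clock 8: out=1, reg = 0xD886
clock 9: out=0, reg = 0x6C43
clock 10: out=1, reg = 0x3621
clock 11: out=1, reg = 0x9B10

0x9B10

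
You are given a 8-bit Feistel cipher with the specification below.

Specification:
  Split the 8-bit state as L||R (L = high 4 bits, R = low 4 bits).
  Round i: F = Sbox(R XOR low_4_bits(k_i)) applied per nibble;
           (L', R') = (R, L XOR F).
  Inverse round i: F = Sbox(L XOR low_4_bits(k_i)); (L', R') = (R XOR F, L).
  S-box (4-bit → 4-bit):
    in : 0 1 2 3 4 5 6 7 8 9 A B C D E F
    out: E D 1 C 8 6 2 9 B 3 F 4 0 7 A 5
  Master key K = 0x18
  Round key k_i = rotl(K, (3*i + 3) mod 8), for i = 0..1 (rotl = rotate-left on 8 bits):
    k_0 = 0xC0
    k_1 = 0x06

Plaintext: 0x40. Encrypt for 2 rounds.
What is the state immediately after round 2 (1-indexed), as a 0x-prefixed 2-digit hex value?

0xA0

s_0 = plaintext = 0x40
s_1 = Round(s_0, k_0) = 0x0A
s_2 = Round(s_1, k_1) = 0xA0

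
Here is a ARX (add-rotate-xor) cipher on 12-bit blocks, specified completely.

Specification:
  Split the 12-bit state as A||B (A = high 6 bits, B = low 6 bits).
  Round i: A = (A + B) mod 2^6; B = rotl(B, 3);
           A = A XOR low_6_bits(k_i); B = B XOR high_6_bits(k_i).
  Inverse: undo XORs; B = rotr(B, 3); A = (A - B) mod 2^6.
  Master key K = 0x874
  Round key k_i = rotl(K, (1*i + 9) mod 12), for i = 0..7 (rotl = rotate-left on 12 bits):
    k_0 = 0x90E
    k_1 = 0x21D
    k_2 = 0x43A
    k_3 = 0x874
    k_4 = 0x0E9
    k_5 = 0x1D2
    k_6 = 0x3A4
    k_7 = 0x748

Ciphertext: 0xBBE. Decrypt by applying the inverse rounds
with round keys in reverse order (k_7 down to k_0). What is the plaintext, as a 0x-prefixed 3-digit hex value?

0x982

s_0 = ciphertext = 0xBBE
s_1 = InvRound(s_0, k_7) = 0x29C
s_2 = InvRound(s_1, k_6) = 0x712
s_3 = InvRound(s_2, k_5) = 0x92A
s_4 = InvRound(s_3, k_4) = 0x00D
s_5 = InvRound(s_4, k_3) = 0x3E5
s_6 = InvRound(s_5, k_2) = 0x1EE
s_7 = InvRound(s_6, k_1) = 0x9B4
s_8 = InvRound(s_7, k_0) = 0x982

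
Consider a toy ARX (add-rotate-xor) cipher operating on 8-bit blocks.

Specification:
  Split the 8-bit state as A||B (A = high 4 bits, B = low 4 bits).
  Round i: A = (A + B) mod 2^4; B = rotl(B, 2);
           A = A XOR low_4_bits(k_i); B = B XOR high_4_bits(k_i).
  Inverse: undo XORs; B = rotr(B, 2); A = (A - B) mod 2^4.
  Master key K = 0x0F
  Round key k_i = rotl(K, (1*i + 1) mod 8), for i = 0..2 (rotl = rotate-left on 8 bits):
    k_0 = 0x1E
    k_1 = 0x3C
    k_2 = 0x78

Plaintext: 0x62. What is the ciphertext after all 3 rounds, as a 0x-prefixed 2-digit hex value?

0x02

s_0 = plaintext = 0x62
s_1 = Round(s_0, k_0) = 0x69
s_2 = Round(s_1, k_1) = 0x35
s_3 = Round(s_2, k_2) = 0x02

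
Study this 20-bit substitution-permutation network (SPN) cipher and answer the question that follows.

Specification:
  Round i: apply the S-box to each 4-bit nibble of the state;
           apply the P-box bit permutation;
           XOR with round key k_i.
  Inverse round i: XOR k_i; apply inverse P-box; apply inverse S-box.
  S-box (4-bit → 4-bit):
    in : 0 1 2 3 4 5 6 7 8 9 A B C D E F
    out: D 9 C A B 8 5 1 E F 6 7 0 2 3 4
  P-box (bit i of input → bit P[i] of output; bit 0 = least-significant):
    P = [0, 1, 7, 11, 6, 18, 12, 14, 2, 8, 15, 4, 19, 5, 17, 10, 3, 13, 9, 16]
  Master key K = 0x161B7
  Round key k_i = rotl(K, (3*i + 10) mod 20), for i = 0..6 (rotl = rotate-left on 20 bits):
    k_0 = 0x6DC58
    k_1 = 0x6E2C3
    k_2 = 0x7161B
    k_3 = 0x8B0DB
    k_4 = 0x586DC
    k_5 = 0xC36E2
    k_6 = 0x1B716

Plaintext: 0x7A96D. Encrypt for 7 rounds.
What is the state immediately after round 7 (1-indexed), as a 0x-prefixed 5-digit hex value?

s_0 = plaintext = 0x7A96D
s_1 = Round(s_0, k_0) = 0x44D26
s_2 = Round(s_1, k_1) = 0xF976A
s_3 = Round(s_2, k_2) = 0xD00FD
s_4 = Round(s_3, k_3) = 0x204CD
s_5 = Round(s_4, k_4) = 0xE81CA
s_6 = Round(s_5, k_5) = 0xE125C
s_7 = Round(s_6, k_6) = 0x9530E

0x9530E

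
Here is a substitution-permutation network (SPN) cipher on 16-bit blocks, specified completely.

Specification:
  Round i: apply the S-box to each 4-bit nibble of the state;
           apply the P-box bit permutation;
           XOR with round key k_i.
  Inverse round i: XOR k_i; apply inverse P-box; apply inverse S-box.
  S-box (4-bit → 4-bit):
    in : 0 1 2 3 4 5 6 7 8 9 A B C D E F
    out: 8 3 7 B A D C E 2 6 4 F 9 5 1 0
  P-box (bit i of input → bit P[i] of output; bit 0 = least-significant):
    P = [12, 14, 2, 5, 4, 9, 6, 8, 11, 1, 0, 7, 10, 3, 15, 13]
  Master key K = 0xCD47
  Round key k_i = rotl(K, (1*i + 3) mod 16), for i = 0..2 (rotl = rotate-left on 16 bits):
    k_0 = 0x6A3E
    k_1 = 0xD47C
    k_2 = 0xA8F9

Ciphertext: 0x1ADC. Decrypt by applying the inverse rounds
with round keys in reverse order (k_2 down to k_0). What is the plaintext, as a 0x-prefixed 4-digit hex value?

s_0 = ciphertext = 0x1ADC
s_1 = InvRound(s_0, k_2) = 0x6A85
s_2 = InvRound(s_1, k_1) = 0xB52C
s_3 = InvRound(s_2, k_0) = 0xD131

0xD131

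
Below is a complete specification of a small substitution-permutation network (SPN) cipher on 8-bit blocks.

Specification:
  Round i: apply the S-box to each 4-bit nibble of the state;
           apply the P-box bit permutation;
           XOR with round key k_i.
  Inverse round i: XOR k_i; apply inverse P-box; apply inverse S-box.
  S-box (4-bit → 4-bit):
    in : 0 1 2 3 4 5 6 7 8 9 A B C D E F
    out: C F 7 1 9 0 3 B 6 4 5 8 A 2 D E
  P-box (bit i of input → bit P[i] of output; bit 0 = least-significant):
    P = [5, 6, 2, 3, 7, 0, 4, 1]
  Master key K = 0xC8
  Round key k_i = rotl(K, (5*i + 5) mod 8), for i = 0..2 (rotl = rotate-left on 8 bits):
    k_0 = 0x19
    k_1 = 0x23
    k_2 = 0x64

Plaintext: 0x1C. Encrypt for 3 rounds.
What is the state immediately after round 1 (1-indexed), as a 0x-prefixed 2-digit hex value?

0xC2

s_0 = plaintext = 0x1C
s_1 = Round(s_0, k_0) = 0xC2
s_2 = Round(s_1, k_1) = 0x44
s_3 = Round(s_2, k_2) = 0xCE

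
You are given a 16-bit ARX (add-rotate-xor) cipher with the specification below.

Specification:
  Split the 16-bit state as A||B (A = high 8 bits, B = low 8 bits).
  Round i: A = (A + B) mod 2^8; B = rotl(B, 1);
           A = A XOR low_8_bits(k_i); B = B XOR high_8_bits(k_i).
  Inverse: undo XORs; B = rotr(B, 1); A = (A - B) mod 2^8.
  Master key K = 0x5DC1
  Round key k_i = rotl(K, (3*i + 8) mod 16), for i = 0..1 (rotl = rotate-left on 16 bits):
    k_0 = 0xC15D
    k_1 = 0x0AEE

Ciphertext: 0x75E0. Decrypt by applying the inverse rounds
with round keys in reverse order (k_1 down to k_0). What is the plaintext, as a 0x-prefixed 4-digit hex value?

0x215A

s_0 = ciphertext = 0x75E0
s_1 = InvRound(s_0, k_1) = 0x2675
s_2 = InvRound(s_1, k_0) = 0x215A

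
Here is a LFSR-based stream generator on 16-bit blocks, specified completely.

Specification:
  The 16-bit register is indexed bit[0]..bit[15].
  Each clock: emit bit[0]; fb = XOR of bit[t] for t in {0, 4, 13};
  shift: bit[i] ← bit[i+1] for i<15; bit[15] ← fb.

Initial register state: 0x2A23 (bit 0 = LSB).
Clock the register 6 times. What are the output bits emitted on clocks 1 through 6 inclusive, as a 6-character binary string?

reg_0 = 0x2A23
clock 1: out=1, reg = 0x1511
clock 2: out=1, reg = 0x0A88
clock 3: out=0, reg = 0x0544
clock 4: out=0, reg = 0x02A2
clock 5: out=0, reg = 0x0151
clock 6: out=1, reg = 0x00A8

110001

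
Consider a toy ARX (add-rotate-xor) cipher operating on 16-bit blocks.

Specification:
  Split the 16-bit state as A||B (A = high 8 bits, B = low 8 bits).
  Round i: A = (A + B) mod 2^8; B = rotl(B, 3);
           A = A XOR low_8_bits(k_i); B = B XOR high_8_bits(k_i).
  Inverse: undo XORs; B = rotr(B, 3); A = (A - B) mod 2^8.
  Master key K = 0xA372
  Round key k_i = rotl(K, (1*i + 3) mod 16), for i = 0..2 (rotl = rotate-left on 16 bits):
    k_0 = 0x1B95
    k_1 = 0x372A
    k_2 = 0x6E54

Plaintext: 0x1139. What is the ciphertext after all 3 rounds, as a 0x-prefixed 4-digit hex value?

s_0 = plaintext = 0x1139
s_1 = Round(s_0, k_0) = 0xDFD2
s_2 = Round(s_1, k_1) = 0x9BA1
s_3 = Round(s_2, k_2) = 0x6863

0x6863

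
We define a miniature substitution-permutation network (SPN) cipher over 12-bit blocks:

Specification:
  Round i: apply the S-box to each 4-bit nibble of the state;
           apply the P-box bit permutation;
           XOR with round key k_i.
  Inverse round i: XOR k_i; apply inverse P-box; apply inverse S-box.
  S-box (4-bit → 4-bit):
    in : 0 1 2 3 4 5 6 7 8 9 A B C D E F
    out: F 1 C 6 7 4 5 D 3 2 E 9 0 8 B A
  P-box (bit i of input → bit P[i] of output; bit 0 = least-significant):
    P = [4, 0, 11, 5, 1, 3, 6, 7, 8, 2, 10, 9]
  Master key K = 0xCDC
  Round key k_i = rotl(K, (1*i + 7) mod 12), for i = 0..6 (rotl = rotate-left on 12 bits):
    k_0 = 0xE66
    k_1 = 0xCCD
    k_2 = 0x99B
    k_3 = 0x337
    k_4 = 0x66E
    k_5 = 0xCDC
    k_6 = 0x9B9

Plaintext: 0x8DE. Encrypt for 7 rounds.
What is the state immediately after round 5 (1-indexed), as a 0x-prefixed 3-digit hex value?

0xDB4

s_0 = plaintext = 0x8DE
s_1 = Round(s_0, k_0) = 0xFD3
s_2 = Round(s_1, k_1) = 0x648
s_3 = Round(s_2, k_2) = 0xCC0
s_4 = Round(s_3, k_3) = 0xB06
s_5 = Round(s_4, k_4) = 0xDB4
s_6 = Round(s_5, k_5) = 0x64F
s_7 = Round(s_6, k_6) = 0xCD2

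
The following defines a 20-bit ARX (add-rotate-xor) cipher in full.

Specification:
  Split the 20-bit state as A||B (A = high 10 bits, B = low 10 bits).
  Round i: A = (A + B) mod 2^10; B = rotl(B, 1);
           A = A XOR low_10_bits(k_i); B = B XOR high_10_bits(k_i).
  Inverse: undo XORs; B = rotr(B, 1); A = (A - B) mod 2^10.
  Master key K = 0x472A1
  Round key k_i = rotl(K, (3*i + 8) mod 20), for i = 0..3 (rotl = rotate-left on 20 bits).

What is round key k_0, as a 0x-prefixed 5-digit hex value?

K = 0x472A1
k_0 = rotl(K, (3*0+8) mod 20) = rotl(K, 8) = 0x2A147

0x2A147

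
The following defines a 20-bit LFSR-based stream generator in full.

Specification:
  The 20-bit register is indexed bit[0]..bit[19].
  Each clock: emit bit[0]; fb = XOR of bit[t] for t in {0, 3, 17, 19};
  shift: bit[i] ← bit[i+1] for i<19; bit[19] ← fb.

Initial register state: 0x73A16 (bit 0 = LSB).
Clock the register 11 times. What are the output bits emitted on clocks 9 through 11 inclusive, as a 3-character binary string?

reg_0 = 0x73A16
clock 1: out=0, reg = 0xB9D0B
clock 2: out=1, reg = 0x5CE85
clock 3: out=1, reg = 0xAE742
clock 4: out=0, reg = 0x573A1
clock 5: out=1, reg = 0xAB9D0
clock 6: out=0, reg = 0x55CE8
clock 7: out=0, reg = 0xAAE74
clock 8: out=0, reg = 0x5573A
clock 9: out=0, reg = 0xAAB9D
clock 10: out=1, reg = 0x555CE
clock 11: out=0, reg = 0xAAAE7

010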